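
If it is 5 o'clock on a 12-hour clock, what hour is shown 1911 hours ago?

1911 − 159·12 = 3, so 1911 ≡ 3 (mod 12).
5 − 3 → 2 on a 12-hour dial.

2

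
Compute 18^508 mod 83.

11

By repeated squaring mod 83: 18^1≡18, 18^2≡75, 18^4≡64, 18^8≡29, 18^16≡11, 18^32≡38, 18^64≡33, 18^128≡10, 18^256≡17.
Since 508 = 4 + 8 + 16 + 32 + 64 + 128 + 256 in binary, 18^508 ≡ 64·29·11·38·33·10·17 ≡ 11 (mod 83).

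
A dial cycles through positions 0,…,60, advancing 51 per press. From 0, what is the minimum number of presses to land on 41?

2

51⁻¹ ≡ 6 (mod 61) because 51·6 = 306 = 5·61 + 1.
So x ≡ 6·41 = 246 ≡ 2 (mod 61).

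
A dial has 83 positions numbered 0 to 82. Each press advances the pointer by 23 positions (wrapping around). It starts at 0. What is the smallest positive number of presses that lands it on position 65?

75

The inverse of 23 mod 83 is 65 (since 23·65 = 1495 ≡ 1).
So x ≡ 65·65 = 4225 ≡ 75 (mod 83).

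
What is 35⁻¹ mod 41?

34

35·34 = 1190 = 29·41 + 1, so 35⁻¹ ≡ 34 (mod 41).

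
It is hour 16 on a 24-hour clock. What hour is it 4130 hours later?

4130 mod 24 = 2 (since 172·24 = 4128).
(16 + 2) mod 24 = 18.

18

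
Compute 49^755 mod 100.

49

Square-and-reduce mod 100: 49^1≡49, 49^2≡1, 49^4≡1, 49^8≡1, 49^16≡1, 49^32≡1, 49^64≡1, 49^128≡1, 49^256≡1, 49^512≡1.
755 = 1 + 2 + 16 + 32 + 64 + 128 + 512, so 49^755 ≡ 49·1·1·1·1·1·1 ≡ 49 (mod 100).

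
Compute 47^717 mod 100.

Successive squares of 47 mod 100: 47^1≡47, 47^2≡9, 47^4≡81, 47^8≡61, 47^16≡21, 47^32≡41, 47^64≡81, 47^128≡61, 47^256≡21, 47^512≡41.
717 = 1 + 4 + 8 + 64 + 128 + 512, so 47^717 ≡ 47·81·61·81·61·41 ≡ 87 (mod 100).

87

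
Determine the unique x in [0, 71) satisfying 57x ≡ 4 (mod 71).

The inverse of 57 mod 71 is 5 (since 57·5 = 285 ≡ 1).
So x ≡ 5·4 = 20 ≡ 20 (mod 71).

20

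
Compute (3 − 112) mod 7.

3

112 mod 7 = 0 (since 16·7 = 112).
(3 − 0) mod 7 = 3.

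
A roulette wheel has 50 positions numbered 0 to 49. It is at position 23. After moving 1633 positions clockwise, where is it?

1633 = 32·50 + 33, so 1633 mod 50 = 33.
(23 + 33) mod 50 = 6.

6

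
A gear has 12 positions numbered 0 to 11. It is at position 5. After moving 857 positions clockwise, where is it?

10

857 mod 12 = 5 (since 71·12 = 852).
(5 + 5) mod 12 = 10.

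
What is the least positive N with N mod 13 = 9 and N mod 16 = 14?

x ≡ 9 (mod 13) gives x ∈ {9, 22, 35, 48, 61, 74, 87, 100, …}.
The first of these with x mod 16 = 14 is 126.

126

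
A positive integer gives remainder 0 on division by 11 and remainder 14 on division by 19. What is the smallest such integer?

Since 19·7 ≡ 1 (mod 11), take x = 14 + 19·((0−14)·7 mod 11) = 14 + 19·1 = 33.
Check: 33 mod 11 = 0, 33 mod 19 = 14.

33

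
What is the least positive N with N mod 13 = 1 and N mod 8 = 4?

92

x ≡ 4 (mod 8) gives x ∈ {4, 12, 20, 28, 36, 44, 52, 60, …}.
The first of these with x mod 13 = 1 is 92.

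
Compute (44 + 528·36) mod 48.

528·36 = 19008.
Dividing 19008 by 48 gives quotient 396 and remainder 0.
(44 + 0) mod 48 = 44.

44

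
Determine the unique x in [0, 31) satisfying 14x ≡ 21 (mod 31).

14⁻¹ ≡ 20 (mod 31) because 14·20 = 280 = 9·31 + 1.
Multiplying both sides by 20: x ≡ 20·21 = 420 ≡ 17 (mod 31).
Check: 14·17 = 238 = 7·31 + 21.

17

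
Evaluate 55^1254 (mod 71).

60

By repeated squaring mod 71: 55^1≡55, 55^2≡43, 55^4≡3, 55^8≡9, 55^16≡10, 55^32≡29, 55^64≡60, 55^128≡50, 55^256≡15, 55^512≡12, 55^1024≡2.
Since 1254 = 2 + 4 + 32 + 64 + 128 + 1024 in binary, 55^1254 ≡ 43·3·29·60·50·2 ≡ 60 (mod 71).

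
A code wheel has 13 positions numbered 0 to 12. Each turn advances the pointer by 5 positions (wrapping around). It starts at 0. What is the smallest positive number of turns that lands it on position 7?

4

5⁻¹ ≡ 8 (mod 13) because 5·8 = 40 = 3·13 + 1.
So x ≡ 8·7 = 56 ≡ 4 (mod 13).
Check: 5·4 = 20 = 1·13 + 7.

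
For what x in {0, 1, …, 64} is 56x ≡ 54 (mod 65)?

The inverse of 56 mod 65 is 36 (since 56·36 = 2016 ≡ 1).
So x ≡ 36·54 = 1944 ≡ 59 (mod 65).

59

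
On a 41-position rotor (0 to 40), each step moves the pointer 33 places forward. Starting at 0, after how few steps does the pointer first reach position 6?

30

33⁻¹ ≡ 5 (mod 41) because 33·5 = 165 = 4·41 + 1.
So x ≡ 5·6 = 30 ≡ 30 (mod 41).
Check: 33·30 = 990 = 24·41 + 6.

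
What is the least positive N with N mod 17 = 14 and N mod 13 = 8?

99

x ≡ 8 (mod 13) gives x ∈ {8, 21, 34, 47, 60, 73, 86, 99}.
The first of these with x mod 17 = 14 is 99.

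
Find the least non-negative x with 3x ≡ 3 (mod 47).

3⁻¹ ≡ 16 (mod 47) because 3·16 = 48 = 1·47 + 1.
So x ≡ 16·3 = 48 ≡ 1 (mod 47).

1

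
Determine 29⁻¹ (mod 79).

30

79 = 2·29 + 21
29 = 1·21 + 8
21 = 2·8 + 5
8 = 1·5 + 3
5 = 1·3 + 2
3 = 1·2 + 1
2 = 2·1 + 0
Back-substituting gives 29·30 ≡ 1 (mod 79).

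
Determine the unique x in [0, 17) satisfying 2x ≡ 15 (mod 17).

2⁻¹ ≡ 9 (mod 17) because 2·9 = 18 = 1·17 + 1.
Multiplying both sides by 9: x ≡ 9·15 = 135 ≡ 16 (mod 17).

16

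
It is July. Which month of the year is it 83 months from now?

Dividing 83 by 12 gives quotient 6 and remainder 11.
July + 11 months → June.

June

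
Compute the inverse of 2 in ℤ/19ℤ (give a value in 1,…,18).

2·10 = 20 = 1·19 + 1, so 2⁻¹ ≡ 10 (mod 19).

10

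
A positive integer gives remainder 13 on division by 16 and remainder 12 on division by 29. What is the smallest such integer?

Since 29·5 ≡ 1 (mod 16), take x = 12 + 29·((13−12)·5 mod 16) = 12 + 29·5 = 157.
Check: 157 mod 16 = 13, 157 mod 29 = 12.

157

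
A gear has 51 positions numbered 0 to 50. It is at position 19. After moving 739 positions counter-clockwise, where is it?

45

739 = 14·51 + 25, so 739 mod 51 = 25.
(19 − 25) mod 51 = 45.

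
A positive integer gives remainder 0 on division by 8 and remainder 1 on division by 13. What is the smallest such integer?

Since 13·5 ≡ 1 (mod 8), take x = 1 + 13·((0−1)·5 mod 8) = 1 + 13·3 = 40.
Check: 40 mod 8 = 0, 40 mod 13 = 1.

40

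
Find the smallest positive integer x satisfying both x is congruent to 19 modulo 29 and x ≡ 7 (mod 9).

106

Since 9·13 ≡ 1 (mod 29), take x = 7 + 9·((19−7)·13 mod 29) = 7 + 9·11 = 106.
Check: 106 mod 29 = 19, 106 mod 9 = 7.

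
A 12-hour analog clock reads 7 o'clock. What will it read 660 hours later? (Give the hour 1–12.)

660 = 55·12 + 0, so 660 mod 12 = 0.
7 + 0 → 7 on a 12-hour dial.

7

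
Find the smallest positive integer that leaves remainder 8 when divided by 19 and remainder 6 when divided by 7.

x ≡ 6 (mod 7) gives x ∈ {6, 13, 20, 27}.
The first of these with x mod 19 = 8 is 27.

27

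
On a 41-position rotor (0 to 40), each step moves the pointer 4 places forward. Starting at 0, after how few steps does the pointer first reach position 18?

The inverse of 4 mod 41 is 31 (since 4·31 = 124 ≡ 1).
So x ≡ 31·18 = 558 ≡ 25 (mod 41).

25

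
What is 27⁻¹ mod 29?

29 = 1·27 + 2
27 = 13·2 + 1
2 = 2·1 + 0
Back-substituting gives 27·14 ≡ 1 (mod 29).

14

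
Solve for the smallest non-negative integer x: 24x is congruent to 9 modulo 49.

31

24⁻¹ ≡ 47 (mod 49) because 24·47 = 1128 = 23·49 + 1.
Multiplying both sides by 47: x ≡ 47·9 = 423 ≡ 31 (mod 49).
Check: 24·31 = 744 = 15·49 + 9.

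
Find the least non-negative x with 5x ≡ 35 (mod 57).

7

The inverse of 5 mod 57 is 23 (since 5·23 = 115 ≡ 1).
So x ≡ 23·35 = 805 ≡ 7 (mod 57).
Check: 5·7 = 35 = 0·57 + 35.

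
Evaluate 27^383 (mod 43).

Successive squares of 27 mod 43: 27^1≡27, 27^2≡41, 27^4≡4, 27^8≡16, 27^16≡41, 27^32≡4, 27^64≡16, 27^128≡41, 27^256≡4.
Since 383 = 1 + 2 + 4 + 8 + 16 + 32 + 64 + 256 in binary, 27^383 ≡ 27·41·4·16·41·4·16·4 ≡ 22 (mod 43).

22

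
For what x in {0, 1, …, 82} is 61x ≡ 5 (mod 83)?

79

61⁻¹ ≡ 49 (mod 83) because 61·49 = 2989 = 36·83 + 1.
Multiplying both sides by 49: x ≡ 49·5 = 245 ≡ 79 (mod 83).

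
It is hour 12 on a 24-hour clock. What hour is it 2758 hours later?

10

2758 − 114·24 = 22, so 2758 ≡ 22 (mod 24).
(12 + 22) mod 24 = 10.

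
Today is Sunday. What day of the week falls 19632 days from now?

Dividing 19632 by 7 gives quotient 2804 and remainder 4.
Sunday + 4 days → Thursday.

Thursday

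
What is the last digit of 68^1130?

The units digit of 68^n cycles with period 4: 8, 4, 2, 6, …
1130 leaves remainder 2 on division by 4, so 68^1130 ends in 4.

4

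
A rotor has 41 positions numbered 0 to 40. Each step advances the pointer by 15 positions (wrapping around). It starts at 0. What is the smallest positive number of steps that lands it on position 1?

11

The inverse of 15 mod 41 is 11 (since 15·11 = 165 ≡ 1).
So x ≡ 11·1 = 11 ≡ 11 (mod 41).
Check: 15·11 = 165 = 4·41 + 1.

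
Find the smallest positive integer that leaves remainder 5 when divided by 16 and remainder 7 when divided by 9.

133

x ≡ 7 (mod 9) gives x ∈ {7, 16, 25, 34, 43, 52, 61, 70, …}.
The first of these with x mod 16 = 5 is 133.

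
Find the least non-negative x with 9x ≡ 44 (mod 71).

68

9⁻¹ ≡ 8 (mod 71) because 9·8 = 72 = 1·71 + 1.
So x ≡ 8·44 = 352 ≡ 68 (mod 71).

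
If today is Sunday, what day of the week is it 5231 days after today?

Tuesday

5231 − 747·7 = 2, so 5231 ≡ 2 (mod 7).
Sunday + 2 days → Tuesday.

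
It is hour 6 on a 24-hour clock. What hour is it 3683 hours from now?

3683 mod 24 = 11 (since 153·24 = 3672).
(6 + 11) mod 24 = 17.

17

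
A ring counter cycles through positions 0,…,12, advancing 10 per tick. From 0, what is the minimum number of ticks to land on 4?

3

The inverse of 10 mod 13 is 4 (since 10·4 = 40 ≡ 1).
Multiplying both sides by 4: x ≡ 4·4 = 16 ≡ 3 (mod 13).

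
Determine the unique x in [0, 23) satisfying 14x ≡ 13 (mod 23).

19

The inverse of 14 mod 23 is 5 (since 14·5 = 70 ≡ 1).
Multiplying both sides by 5: x ≡ 5·13 = 65 ≡ 19 (mod 23).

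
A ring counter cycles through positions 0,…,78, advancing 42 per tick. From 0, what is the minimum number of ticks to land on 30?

The inverse of 42 mod 79 is 32 (since 42·32 = 1344 ≡ 1).
Multiplying both sides by 32: x ≡ 32·30 = 960 ≡ 12 (mod 79).
Check: 42·12 = 504 = 6·79 + 30.

12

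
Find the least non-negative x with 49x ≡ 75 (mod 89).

49⁻¹ ≡ 20 (mod 89) because 49·20 = 980 = 11·89 + 1.
So x ≡ 20·75 = 1500 ≡ 76 (mod 89).
Check: 49·76 = 3724 = 41·89 + 75.

76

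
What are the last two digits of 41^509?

By repeated squaring mod 100: 41^1≡41, 41^2≡81, 41^4≡61, 41^8≡21, 41^16≡41, 41^32≡81, 41^64≡61, 41^128≡21, 41^256≡41.
Since 509 = 1 + 4 + 8 + 16 + 32 + 64 + 128 + 256 in binary, 41^509 ≡ 41·61·21·41·81·61·21·41 ≡ 61 (mod 100).

61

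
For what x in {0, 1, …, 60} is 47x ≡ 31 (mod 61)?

The inverse of 47 mod 61 is 13 (since 47·13 = 611 ≡ 1).
Multiplying both sides by 13: x ≡ 13·31 = 403 ≡ 37 (mod 61).

37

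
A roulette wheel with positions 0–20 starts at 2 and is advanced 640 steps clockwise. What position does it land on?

12

Dividing 640 by 21 gives quotient 30 and remainder 10.
(2 + 10) mod 21 = 12.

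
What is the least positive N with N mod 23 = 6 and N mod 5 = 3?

98

x ≡ 3 (mod 5) gives x ∈ {3, 8, 13, 18, 23, 28, 33, 38, …}.
The first of these with x mod 23 = 6 is 98.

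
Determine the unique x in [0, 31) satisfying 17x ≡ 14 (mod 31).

30

The inverse of 17 mod 31 is 11 (since 17·11 = 187 ≡ 1).
So x ≡ 11·14 = 154 ≡ 30 (mod 31).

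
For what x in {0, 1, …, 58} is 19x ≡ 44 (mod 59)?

52

19⁻¹ ≡ 28 (mod 59) because 19·28 = 532 = 9·59 + 1.
Multiplying both sides by 28: x ≡ 28·44 = 1232 ≡ 52 (mod 59).
Check: 19·52 = 988 = 16·59 + 44.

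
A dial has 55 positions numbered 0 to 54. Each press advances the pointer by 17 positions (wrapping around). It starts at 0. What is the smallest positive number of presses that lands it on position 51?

17⁻¹ ≡ 13 (mod 55) because 17·13 = 221 = 4·55 + 1.
Multiplying both sides by 13: x ≡ 13·51 = 663 ≡ 3 (mod 55).

3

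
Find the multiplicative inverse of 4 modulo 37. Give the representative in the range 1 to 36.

4·28 = 112 = 3·37 + 1, so 4⁻¹ ≡ 28 (mod 37).

28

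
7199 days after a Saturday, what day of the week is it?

Tuesday

Dividing 7199 by 7 gives quotient 1028 and remainder 3.
Saturday + 3 days → Tuesday.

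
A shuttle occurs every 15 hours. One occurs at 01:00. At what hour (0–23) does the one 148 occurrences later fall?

13

148·15 = 2220.
2220 = 92·24 + 12, so 2220 mod 24 = 12.
(1 + 12) mod 24 = 13.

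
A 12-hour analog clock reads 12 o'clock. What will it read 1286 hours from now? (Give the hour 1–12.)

1286 = 107·12 + 2, so 1286 mod 12 = 2.
12 + 2 → 2 on a 12-hour dial.

2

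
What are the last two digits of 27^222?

29

Square-and-reduce mod 100: 27^1≡27, 27^2≡29, 27^4≡41, 27^8≡81, 27^16≡61, 27^32≡21, 27^64≡41, 27^128≡81.
Since 222 = 2 + 4 + 8 + 16 + 64 + 128 in binary, 27^222 ≡ 29·41·81·61·41·81 ≡ 29 (mod 100).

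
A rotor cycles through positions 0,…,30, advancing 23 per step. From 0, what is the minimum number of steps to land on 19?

17

23⁻¹ ≡ 27 (mod 31) because 23·27 = 621 = 20·31 + 1.
So x ≡ 27·19 = 513 ≡ 17 (mod 31).
Check: 23·17 = 391 = 12·31 + 19.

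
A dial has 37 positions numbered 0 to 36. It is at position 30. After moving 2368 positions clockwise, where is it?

30

2368 = 64·37 + 0, so 2368 mod 37 = 0.
(30 + 0) mod 37 = 30.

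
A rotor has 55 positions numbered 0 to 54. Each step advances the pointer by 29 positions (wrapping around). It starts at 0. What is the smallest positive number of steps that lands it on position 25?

35

29⁻¹ ≡ 19 (mod 55) because 29·19 = 551 = 10·55 + 1.
So x ≡ 19·25 = 475 ≡ 35 (mod 55).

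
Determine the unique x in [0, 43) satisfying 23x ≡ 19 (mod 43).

The inverse of 23 mod 43 is 15 (since 23·15 = 345 ≡ 1).
So x ≡ 15·19 = 285 ≡ 27 (mod 43).
Check: 23·27 = 621 = 14·43 + 19.

27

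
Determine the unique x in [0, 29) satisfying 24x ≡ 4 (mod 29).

5

The inverse of 24 mod 29 is 23 (since 24·23 = 552 ≡ 1).
Multiplying both sides by 23: x ≡ 23·4 = 92 ≡ 5 (mod 29).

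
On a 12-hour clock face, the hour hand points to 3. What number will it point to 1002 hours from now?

9

Dividing 1002 by 12 gives quotient 83 and remainder 6.
3 + 6 → 9 on a 12-hour dial.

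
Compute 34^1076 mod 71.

Successive squares of 34 mod 71: 34^1≡34, 34^2≡20, 34^4≡45, 34^8≡37, 34^16≡20, 34^32≡45, 34^64≡37, 34^128≡20, 34^256≡45, 34^512≡37, 34^1024≡20.
Since 1076 = 4 + 16 + 32 + 1024 in binary, 34^1076 ≡ 45·20·45·20 ≡ 32 (mod 71).

32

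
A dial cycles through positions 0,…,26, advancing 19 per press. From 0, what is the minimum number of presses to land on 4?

19⁻¹ ≡ 10 (mod 27) because 19·10 = 190 = 7·27 + 1.
So x ≡ 10·4 = 40 ≡ 13 (mod 27).

13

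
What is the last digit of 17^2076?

1

Powers of 7 mod 10 repeat with period 4: 7, 9, 3, 1.
2076 mod 4 = 0, so the last digit matches 7^4 = 1.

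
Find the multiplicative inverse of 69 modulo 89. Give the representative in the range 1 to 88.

40

69·40 = 2760 = 31·89 + 1, so 69⁻¹ ≡ 40 (mod 89).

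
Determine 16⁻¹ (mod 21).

4

16·4 = 64 = 3·21 + 1, so 16⁻¹ ≡ 4 (mod 21).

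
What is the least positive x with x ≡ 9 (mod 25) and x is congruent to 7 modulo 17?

109

x ≡ 7 (mod 17) gives x ∈ {7, 24, 41, 58, 75, 92, 109}.
The first of these with x mod 25 = 9 is 109.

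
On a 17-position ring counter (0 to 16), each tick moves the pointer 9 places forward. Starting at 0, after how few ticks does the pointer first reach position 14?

11

9⁻¹ ≡ 2 (mod 17) because 9·2 = 18 = 1·17 + 1.
Multiplying both sides by 2: x ≡ 2·14 = 28 ≡ 11 (mod 17).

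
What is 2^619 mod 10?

8

Last digits of 2^n: 2, 4, 8, 6 (period 4).
619 leaves remainder 3 on division by 4, so 2^619 ends in 8.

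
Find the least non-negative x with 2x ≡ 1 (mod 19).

The inverse of 2 mod 19 is 10 (since 2·10 = 20 ≡ 1).
So x ≡ 10·1 = 10 ≡ 10 (mod 19).

10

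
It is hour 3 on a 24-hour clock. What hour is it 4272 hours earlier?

3

4272 = 178·24 + 0, so 4272 mod 24 = 0.
(3 − 0) mod 24 = 3.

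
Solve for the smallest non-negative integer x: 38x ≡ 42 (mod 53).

The inverse of 38 mod 53 is 7 (since 38·7 = 266 ≡ 1).
Multiplying both sides by 7: x ≡ 7·42 = 294 ≡ 29 (mod 53).
Check: 38·29 = 1102 = 20·53 + 42.

29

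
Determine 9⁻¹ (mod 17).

17 = 1·9 + 8
9 = 1·8 + 1
8 = 8·1 + 0
Back-substituting gives 9·2 ≡ 1 (mod 17).

2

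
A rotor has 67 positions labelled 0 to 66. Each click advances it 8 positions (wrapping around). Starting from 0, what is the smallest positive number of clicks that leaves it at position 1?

42

67 = 8·8 + 3
8 = 2·3 + 2
3 = 1·2 + 1
2 = 2·1 + 0
Back-substituting gives 8·42 ≡ 1 (mod 67).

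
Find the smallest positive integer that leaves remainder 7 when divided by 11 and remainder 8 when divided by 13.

x ≡ 7 (mod 11) gives x ∈ {7, 18, 29, 40, 51, 62, 73}.
The first of these with x mod 13 = 8 is 73.

73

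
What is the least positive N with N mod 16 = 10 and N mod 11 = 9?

x ≡ 9 (mod 11) gives x ∈ {9, 20, 31, 42}.
The first of these with x mod 16 = 10 is 42.

42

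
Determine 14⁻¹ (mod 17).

17 = 1·14 + 3
14 = 4·3 + 2
3 = 1·2 + 1
2 = 2·1 + 0
Back-substituting gives 14·11 ≡ 1 (mod 17).

11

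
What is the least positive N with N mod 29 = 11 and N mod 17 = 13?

98

x ≡ 13 (mod 17) gives x ∈ {13, 30, 47, 64, 81, 98}.
The first of these with x mod 29 = 11 is 98.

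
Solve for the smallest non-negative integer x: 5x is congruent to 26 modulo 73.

49

The inverse of 5 mod 73 is 44 (since 5·44 = 220 ≡ 1).
Multiplying both sides by 44: x ≡ 44·26 = 1144 ≡ 49 (mod 73).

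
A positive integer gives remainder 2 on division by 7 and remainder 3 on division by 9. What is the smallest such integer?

30

x ≡ 2 (mod 7) gives x ∈ {2, 9, 16, 23, 30}.
The first of these with x mod 9 = 3 is 30.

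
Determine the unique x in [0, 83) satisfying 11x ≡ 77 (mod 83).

11⁻¹ ≡ 68 (mod 83) because 11·68 = 748 = 9·83 + 1.
Multiplying both sides by 68: x ≡ 68·77 = 5236 ≡ 7 (mod 83).

7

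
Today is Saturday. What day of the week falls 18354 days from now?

18354 mod 7 = 0 (since 2622·7 = 18354).
Saturday + 0 days → Saturday.

Saturday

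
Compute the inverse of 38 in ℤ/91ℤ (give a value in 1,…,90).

38·12 = 456 = 5·91 + 1, so 38⁻¹ ≡ 12 (mod 91).

12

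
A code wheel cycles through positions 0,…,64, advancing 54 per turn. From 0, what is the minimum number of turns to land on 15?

40

The inverse of 54 mod 65 is 59 (since 54·59 = 3186 ≡ 1).
Multiplying both sides by 59: x ≡ 59·15 = 885 ≡ 40 (mod 65).
Check: 54·40 = 2160 = 33·65 + 15.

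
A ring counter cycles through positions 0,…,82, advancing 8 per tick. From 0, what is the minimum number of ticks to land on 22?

8⁻¹ ≡ 52 (mod 83) because 8·52 = 416 = 5·83 + 1.
Multiplying both sides by 52: x ≡ 52·22 = 1144 ≡ 65 (mod 83).

65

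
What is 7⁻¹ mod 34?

5

7·5 = 35 = 1·34 + 1, so 7⁻¹ ≡ 5 (mod 34).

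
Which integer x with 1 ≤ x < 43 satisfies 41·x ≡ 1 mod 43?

41·21 = 861 = 20·43 + 1, so 41⁻¹ ≡ 21 (mod 43).

21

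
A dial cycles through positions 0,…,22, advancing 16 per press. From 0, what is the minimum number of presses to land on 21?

16⁻¹ ≡ 13 (mod 23) because 16·13 = 208 = 9·23 + 1.
Multiplying both sides by 13: x ≡ 13·21 = 273 ≡ 20 (mod 23).

20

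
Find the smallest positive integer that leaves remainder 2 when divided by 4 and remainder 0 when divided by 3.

Since 3·3 ≡ 1 (mod 4), take x = 0 + 3·((2−0)·3 mod 4) = 0 + 3·2 = 6.
Check: 6 mod 4 = 2, 6 mod 3 = 0.

6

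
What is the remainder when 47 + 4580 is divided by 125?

2

4580 = 36·125 + 80, so 4580 mod 125 = 80.
(47 + 80) mod 125 = 2.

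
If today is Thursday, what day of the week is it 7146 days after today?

7146 mod 7 = 6 (since 1020·7 = 7140).
Thursday + 6 days → Wednesday.

Wednesday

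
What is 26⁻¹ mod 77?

3

26·3 = 78 = 1·77 + 1, so 26⁻¹ ≡ 3 (mod 77).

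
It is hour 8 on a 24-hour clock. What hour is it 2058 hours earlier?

14

2058 = 85·24 + 18, so 2058 mod 24 = 18.
(8 − 18) mod 24 = 14.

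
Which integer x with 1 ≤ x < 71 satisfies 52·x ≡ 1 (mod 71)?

52·56 = 2912 = 41·71 + 1, so 52⁻¹ ≡ 56 (mod 71).

56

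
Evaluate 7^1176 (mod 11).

Successive squares of 7 mod 11: 7^1≡7, 7^2≡5, 7^4≡3, 7^8≡9, 7^16≡4, 7^32≡5, 7^64≡3, 7^128≡9, 7^256≡4, 7^512≡5, 7^1024≡3.
1176 = 8 + 16 + 128 + 1024, so 7^1176 ≡ 9·4·9·3 ≡ 4 (mod 11).

4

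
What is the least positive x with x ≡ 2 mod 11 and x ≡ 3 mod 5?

Since 5·9 ≡ 1 (mod 11), take x = 3 + 5·((2−3)·9 mod 11) = 3 + 5·2 = 13.
Check: 13 mod 11 = 2, 13 mod 5 = 3.

13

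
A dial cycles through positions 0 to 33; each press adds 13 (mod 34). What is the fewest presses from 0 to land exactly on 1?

34 = 2·13 + 8
13 = 1·8 + 5
8 = 1·5 + 3
5 = 1·3 + 2
3 = 1·2 + 1
2 = 2·1 + 0
Back-substituting gives 13·21 ≡ 1 (mod 34).

21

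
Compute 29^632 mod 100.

Successive squares of 29 mod 100: 29^1≡29, 29^2≡41, 29^4≡81, 29^8≡61, 29^16≡21, 29^32≡41, 29^64≡81, 29^128≡61, 29^256≡21, 29^512≡41.
Since 632 = 8 + 16 + 32 + 64 + 512 in binary, 29^632 ≡ 61·21·41·81·41 ≡ 41 (mod 100).

41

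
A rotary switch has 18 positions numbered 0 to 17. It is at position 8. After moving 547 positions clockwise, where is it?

15

547 − 30·18 = 7, so 547 ≡ 7 (mod 18).
(8 + 7) mod 18 = 15.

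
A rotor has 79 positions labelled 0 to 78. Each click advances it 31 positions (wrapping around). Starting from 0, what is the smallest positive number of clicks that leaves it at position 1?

31·51 = 1581 = 20·79 + 1, so 31⁻¹ ≡ 51 (mod 79).

51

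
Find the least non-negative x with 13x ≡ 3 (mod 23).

2

The inverse of 13 mod 23 is 16 (since 13·16 = 208 ≡ 1).
Multiplying both sides by 16: x ≡ 16·3 = 48 ≡ 2 (mod 23).
Check: 13·2 = 26 = 1·23 + 3.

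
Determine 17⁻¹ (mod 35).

17·33 = 561 = 16·35 + 1, so 17⁻¹ ≡ 33 (mod 35).

33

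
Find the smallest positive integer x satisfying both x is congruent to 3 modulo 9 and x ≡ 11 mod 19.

x ≡ 3 (mod 9) gives x ∈ {3, 12, 21, 30}.
The first of these with x mod 19 = 11 is 30.

30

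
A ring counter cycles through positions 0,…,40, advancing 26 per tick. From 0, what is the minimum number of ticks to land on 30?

The inverse of 26 mod 41 is 30 (since 26·30 = 780 ≡ 1).
Multiplying both sides by 30: x ≡ 30·30 = 900 ≡ 39 (mod 41).
Check: 26·39 = 1014 = 24·41 + 30.

39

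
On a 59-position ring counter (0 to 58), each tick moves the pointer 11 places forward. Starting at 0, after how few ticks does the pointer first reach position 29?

8

The inverse of 11 mod 59 is 43 (since 11·43 = 473 ≡ 1).
So x ≡ 43·29 = 1247 ≡ 8 (mod 59).
Check: 11·8 = 88 = 1·59 + 29.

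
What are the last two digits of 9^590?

01

By repeated squaring mod 100: 9^1≡9, 9^2≡81, 9^4≡61, 9^8≡21, 9^16≡41, 9^32≡81, 9^64≡61, 9^128≡21, 9^256≡41, 9^512≡81.
590 = 2 + 4 + 8 + 64 + 512, so 9^590 ≡ 81·61·21·61·81 ≡ 1 (mod 100).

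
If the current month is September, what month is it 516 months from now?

516 − 43·12 = 0, so 516 ≡ 0 (mod 12).
September + 0 months → September.

September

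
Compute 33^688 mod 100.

By repeated squaring mod 100: 33^1≡33, 33^2≡89, 33^4≡21, 33^8≡41, 33^16≡81, 33^32≡61, 33^64≡21, 33^128≡41, 33^256≡81, 33^512≡61.
Since 688 = 16 + 32 + 128 + 512 in binary, 33^688 ≡ 81·61·41·61 ≡ 41 (mod 100).

41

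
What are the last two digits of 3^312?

41

Successive squares of 3 mod 100: 3^1≡3, 3^2≡9, 3^4≡81, 3^8≡61, 3^16≡21, 3^32≡41, 3^64≡81, 3^128≡61, 3^256≡21.
312 = 8 + 16 + 32 + 256, so 3^312 ≡ 61·21·41·21 ≡ 41 (mod 100).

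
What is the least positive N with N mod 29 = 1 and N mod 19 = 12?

Since 19·26 ≡ 1 (mod 29), take x = 12 + 19·((1−12)·26 mod 29) = 12 + 19·4 = 88.
Check: 88 mod 29 = 1, 88 mod 19 = 12.

88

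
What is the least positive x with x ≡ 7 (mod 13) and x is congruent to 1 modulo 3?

7

x ≡ 1 (mod 3) gives x ∈ {1, 4, 7}.
The first of these with x mod 13 = 7 is 7.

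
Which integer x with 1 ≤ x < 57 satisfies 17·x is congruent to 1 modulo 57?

57 = 3·17 + 6
17 = 2·6 + 5
6 = 1·5 + 1
5 = 5·1 + 0
Back-substituting gives 17·47 ≡ 1 (mod 57).

47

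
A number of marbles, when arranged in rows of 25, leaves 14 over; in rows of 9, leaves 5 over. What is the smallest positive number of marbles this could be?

14

Since 9·14 ≡ 1 (mod 25), take x = 5 + 9·((14−5)·14 mod 25) = 5 + 9·1 = 14.
Check: 14 mod 25 = 14, 14 mod 9 = 5.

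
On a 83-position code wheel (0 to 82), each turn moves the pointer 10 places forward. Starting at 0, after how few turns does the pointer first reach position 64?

The inverse of 10 mod 83 is 25 (since 10·25 = 250 ≡ 1).
Multiplying both sides by 25: x ≡ 25·64 = 1600 ≡ 23 (mod 83).
Check: 10·23 = 230 = 2·83 + 64.

23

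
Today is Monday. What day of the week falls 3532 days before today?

3532 − 504·7 = 4, so 3532 ≡ 4 (mod 7).
Monday − 4 days → Thursday.

Thursday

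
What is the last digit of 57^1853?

The units digit of 57^n cycles with period 4: 7, 9, 3, 1, …
1853 leaves remainder 1 on division by 4, so 57^1853 ends in 7.

7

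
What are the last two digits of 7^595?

By repeated squaring mod 100: 7^1≡7, 7^2≡49, 7^4≡1, 7^8≡1, 7^16≡1, 7^32≡1, 7^64≡1, 7^128≡1, 7^256≡1, 7^512≡1.
Since 595 = 1 + 2 + 16 + 64 + 512 in binary, 7^595 ≡ 7·49·1·1·1 ≡ 43 (mod 100).

43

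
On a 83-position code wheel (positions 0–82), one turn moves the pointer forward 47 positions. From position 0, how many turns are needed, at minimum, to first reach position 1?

83 = 1·47 + 36
47 = 1·36 + 11
36 = 3·11 + 3
11 = 3·3 + 2
3 = 1·2 + 1
2 = 2·1 + 0
Back-substituting gives 47·53 ≡ 1 (mod 83).

53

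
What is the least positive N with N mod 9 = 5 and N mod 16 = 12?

140

Since 16·4 ≡ 1 (mod 9), take x = 12 + 16·((5−12)·4 mod 9) = 12 + 16·8 = 140.
Check: 140 mod 9 = 5, 140 mod 16 = 12.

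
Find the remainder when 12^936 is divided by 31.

Square-and-reduce mod 31: 12^1≡12, 12^2≡20, 12^4≡28, 12^8≡9, 12^16≡19, 12^32≡20, 12^64≡28, 12^128≡9, 12^256≡19, 12^512≡20.
Since 936 = 8 + 32 + 128 + 256 + 512 in binary, 12^936 ≡ 9·20·9·19·20 ≡ 2 (mod 31).

2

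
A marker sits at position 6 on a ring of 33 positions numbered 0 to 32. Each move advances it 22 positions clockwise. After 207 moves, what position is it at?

207·22 = 4554.
Dividing 4554 by 33 gives quotient 138 and remainder 0.
(6 + 0) mod 33 = 6.

6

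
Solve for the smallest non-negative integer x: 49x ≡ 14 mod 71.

51

The inverse of 49 mod 71 is 29 (since 49·29 = 1421 ≡ 1).
So x ≡ 29·14 = 406 ≡ 51 (mod 71).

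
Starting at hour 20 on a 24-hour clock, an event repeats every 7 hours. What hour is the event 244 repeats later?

244·7 = 1708.
1708 = 71·24 + 4, so 1708 mod 24 = 4.
(20 + 4) mod 24 = 0.

0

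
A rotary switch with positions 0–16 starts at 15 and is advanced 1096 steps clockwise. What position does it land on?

6

1096 mod 17 = 8 (since 64·17 = 1088).
(15 + 8) mod 17 = 6.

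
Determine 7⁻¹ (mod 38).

38 = 5·7 + 3
7 = 2·3 + 1
3 = 3·1 + 0
Back-substituting gives 7·11 ≡ 1 (mod 38).

11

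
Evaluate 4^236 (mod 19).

16

By repeated squaring mod 19: 4^1≡4, 4^2≡16, 4^4≡9, 4^8≡5, 4^16≡6, 4^32≡17, 4^64≡4, 4^128≡16.
236 = 4 + 8 + 32 + 64 + 128, so 4^236 ≡ 9·5·17·4·16 ≡ 16 (mod 19).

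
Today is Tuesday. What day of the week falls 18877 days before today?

18877 − 2696·7 = 5, so 18877 ≡ 5 (mod 7).
Tuesday − 5 days → Thursday.

Thursday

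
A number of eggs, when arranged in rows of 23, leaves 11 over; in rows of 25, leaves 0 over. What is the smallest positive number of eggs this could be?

x ≡ 11 (mod 23) gives x ∈ {11, 34, 57, 80, 103, 126, 149, 172, …}.
The first of these with x mod 25 = 0 is 425.

425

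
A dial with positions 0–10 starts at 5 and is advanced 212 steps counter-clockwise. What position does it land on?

2

212 = 19·11 + 3, so 212 mod 11 = 3.
(5 − 3) mod 11 = 2.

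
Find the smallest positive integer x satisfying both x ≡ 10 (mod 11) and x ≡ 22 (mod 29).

109

Since 29·8 ≡ 1 (mod 11), take x = 22 + 29·((10−22)·8 mod 11) = 22 + 29·3 = 109.
Check: 109 mod 11 = 10, 109 mod 29 = 22.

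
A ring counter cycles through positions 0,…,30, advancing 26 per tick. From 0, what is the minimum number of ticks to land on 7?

26⁻¹ ≡ 6 (mod 31) because 26·6 = 156 = 5·31 + 1.
So x ≡ 6·7 = 42 ≡ 11 (mod 31).

11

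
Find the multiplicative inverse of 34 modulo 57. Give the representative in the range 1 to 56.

52

57 = 1·34 + 23
34 = 1·23 + 11
23 = 2·11 + 1
11 = 11·1 + 0
Back-substituting gives 34·52 ≡ 1 (mod 57).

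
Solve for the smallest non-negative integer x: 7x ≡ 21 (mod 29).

3

The inverse of 7 mod 29 is 25 (since 7·25 = 175 ≡ 1).
Multiplying both sides by 25: x ≡ 25·21 = 525 ≡ 3 (mod 29).
Check: 7·3 = 21 = 0·29 + 21.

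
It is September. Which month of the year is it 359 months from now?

Dividing 359 by 12 gives quotient 29 and remainder 11.
September + 11 months → August.

August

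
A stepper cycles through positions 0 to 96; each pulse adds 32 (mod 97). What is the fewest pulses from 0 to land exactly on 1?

97 = 3·32 + 1
32 = 32·1 + 0
Back-substituting gives 32·94 ≡ 1 (mod 97).

94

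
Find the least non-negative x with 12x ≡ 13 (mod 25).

24

12⁻¹ ≡ 23 (mod 25) because 12·23 = 276 = 11·25 + 1.
So x ≡ 23·13 = 299 ≡ 24 (mod 25).
Check: 12·24 = 288 = 11·25 + 13.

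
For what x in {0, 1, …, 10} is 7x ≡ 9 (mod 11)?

6

7⁻¹ ≡ 8 (mod 11) because 7·8 = 56 = 5·11 + 1.
So x ≡ 8·9 = 72 ≡ 6 (mod 11).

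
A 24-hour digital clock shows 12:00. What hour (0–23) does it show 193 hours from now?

13

193 − 8·24 = 1, so 193 ≡ 1 (mod 24).
(12 + 1) mod 24 = 13.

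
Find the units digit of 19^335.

9

Last digits of 9^n: 9, 1 (period 2).
335 mod 2 = 1, so the last digit matches 9^1 = 9.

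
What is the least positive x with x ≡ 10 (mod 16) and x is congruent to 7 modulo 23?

Since 23·7 ≡ 1 (mod 16), take x = 7 + 23·((10−7)·7 mod 16) = 7 + 23·5 = 122.
Check: 122 mod 16 = 10, 122 mod 23 = 7.

122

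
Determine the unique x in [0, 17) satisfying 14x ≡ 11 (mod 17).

2

14⁻¹ ≡ 11 (mod 17) because 14·11 = 154 = 9·17 + 1.
Multiplying both sides by 11: x ≡ 11·11 = 121 ≡ 2 (mod 17).
Check: 14·2 = 28 = 1·17 + 11.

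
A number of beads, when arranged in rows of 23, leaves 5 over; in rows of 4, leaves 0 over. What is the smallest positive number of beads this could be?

28

x ≡ 0 (mod 4) gives x ∈ {0, 4, 8, 12, 16, 20, 24, 28}.
The first of these with x mod 23 = 5 is 28.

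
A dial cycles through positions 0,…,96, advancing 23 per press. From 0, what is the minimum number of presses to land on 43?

82

23⁻¹ ≡ 38 (mod 97) because 23·38 = 874 = 9·97 + 1.
Multiplying both sides by 38: x ≡ 38·43 = 1634 ≡ 82 (mod 97).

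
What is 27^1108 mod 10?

The units digit of 27^n cycles with period 4: 7, 9, 3, 1, …
1108 leaves remainder 0 on division by 4, so 27^1108 ends in 1.

1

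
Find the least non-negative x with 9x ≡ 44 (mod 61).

32

9⁻¹ ≡ 34 (mod 61) because 9·34 = 306 = 5·61 + 1.
Multiplying both sides by 34: x ≡ 34·44 = 1496 ≡ 32 (mod 61).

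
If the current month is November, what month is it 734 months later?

January

Dividing 734 by 12 gives quotient 61 and remainder 2.
November + 2 months → January.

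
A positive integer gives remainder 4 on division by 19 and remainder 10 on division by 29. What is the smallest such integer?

x ≡ 4 (mod 19) gives x ∈ {4, 23, 42, 61, 80, 99, 118, 137, …}.
The first of these with x mod 29 = 10 is 213.

213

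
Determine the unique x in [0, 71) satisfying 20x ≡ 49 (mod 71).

The inverse of 20 mod 71 is 32 (since 20·32 = 640 ≡ 1).
So x ≡ 32·49 = 1568 ≡ 6 (mod 71).

6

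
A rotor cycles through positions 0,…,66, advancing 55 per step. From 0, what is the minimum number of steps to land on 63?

55⁻¹ ≡ 39 (mod 67) because 55·39 = 2145 = 32·67 + 1.
So x ≡ 39·63 = 2457 ≡ 45 (mod 67).

45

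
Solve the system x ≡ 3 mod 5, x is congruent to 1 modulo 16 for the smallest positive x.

x ≡ 3 (mod 5) gives x ∈ {3, 8, 13, 18, 23, 28, 33}.
The first of these with x mod 16 = 1 is 33.

33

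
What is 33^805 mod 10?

3

Last digits of 3^n: 3, 9, 7, 1 (period 4).
805 mod 4 = 1, so the last digit matches 3^1 = 3.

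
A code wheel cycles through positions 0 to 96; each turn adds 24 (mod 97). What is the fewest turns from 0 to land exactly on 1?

24·93 = 2232 = 23·97 + 1, so 24⁻¹ ≡ 93 (mod 97).

93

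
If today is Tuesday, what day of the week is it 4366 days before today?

4366 = 623·7 + 5, so 4366 mod 7 = 5.
Tuesday − 5 days → Thursday.

Thursday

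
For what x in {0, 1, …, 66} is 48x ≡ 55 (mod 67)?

The inverse of 48 mod 67 is 7 (since 48·7 = 336 ≡ 1).
So x ≡ 7·55 = 385 ≡ 50 (mod 67).
Check: 48·50 = 2400 = 35·67 + 55.

50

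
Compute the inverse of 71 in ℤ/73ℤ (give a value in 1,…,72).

73 = 1·71 + 2
71 = 35·2 + 1
2 = 2·1 + 0
Back-substituting gives 71·36 ≡ 1 (mod 73).

36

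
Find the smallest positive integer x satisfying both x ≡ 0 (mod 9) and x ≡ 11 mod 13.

Since 13·7 ≡ 1 (mod 9), take x = 11 + 13·((0−11)·7 mod 9) = 11 + 13·4 = 63.
Check: 63 mod 9 = 0, 63 mod 13 = 11.

63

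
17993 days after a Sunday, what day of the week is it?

17993 mod 7 = 3 (since 2570·7 = 17990).
Sunday + 3 days → Wednesday.

Wednesday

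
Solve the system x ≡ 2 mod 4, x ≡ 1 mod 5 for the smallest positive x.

x ≡ 2 (mod 4) gives x ∈ {2, 6}.
The first of these with x mod 5 = 1 is 6.

6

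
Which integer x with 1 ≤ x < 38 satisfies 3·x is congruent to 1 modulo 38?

13

3·13 = 39 = 1·38 + 1, so 3⁻¹ ≡ 13 (mod 38).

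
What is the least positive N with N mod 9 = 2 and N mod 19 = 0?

Since 19·1 ≡ 1 (mod 9), take x = 0 + 19·((2−0)·1 mod 9) = 0 + 19·2 = 38.
Check: 38 mod 9 = 2, 38 mod 19 = 0.

38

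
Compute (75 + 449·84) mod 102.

51

449·84 = 37716.
37716 = 369·102 + 78, so 37716 mod 102 = 78.
(75 + 78) mod 102 = 51.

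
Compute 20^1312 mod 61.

34

Square-and-reduce mod 61: 20^1≡20, 20^2≡34, 20^4≡58, 20^8≡9, 20^16≡20, 20^32≡34, 20^64≡58, 20^128≡9, 20^256≡20, 20^512≡34, 20^1024≡58.
1312 = 32 + 256 + 1024, so 20^1312 ≡ 34·20·58 ≡ 34 (mod 61).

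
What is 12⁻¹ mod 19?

19 = 1·12 + 7
12 = 1·7 + 5
7 = 1·5 + 2
5 = 2·2 + 1
2 = 2·1 + 0
Back-substituting gives 12·8 ≡ 1 (mod 19).

8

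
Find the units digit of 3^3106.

9

Powers of 3 mod 10 repeat with period 4: 3, 9, 7, 1.
3106 mod 4 = 2, so the last digit matches 3^2 = 9.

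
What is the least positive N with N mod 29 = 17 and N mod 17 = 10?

x ≡ 10 (mod 17) gives x ∈ {10, 27, 44, 61, 78, 95, 112, 129, …}.
The first of these with x mod 29 = 17 is 452.

452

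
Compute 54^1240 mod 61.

By repeated squaring mod 61: 54^1≡54, 54^2≡49, 54^4≡22, 54^8≡57, 54^16≡16, 54^32≡12, 54^64≡22, 54^128≡57, 54^256≡16, 54^512≡12, 54^1024≡22.
1240 = 8 + 16 + 64 + 128 + 1024, so 54^1240 ≡ 57·16·22·57·22 ≡ 13 (mod 61).

13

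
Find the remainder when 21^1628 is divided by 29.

By repeated squaring mod 29: 21^1≡21, 21^2≡6, 21^4≡7, 21^8≡20, 21^16≡23, 21^32≡7, 21^64≡20, 21^128≡23, 21^256≡7, 21^512≡20, 21^1024≡23.
Since 1628 = 4 + 8 + 16 + 64 + 512 + 1024 in binary, 21^1628 ≡ 7·20·23·20·20·23 ≡ 7 (mod 29).

7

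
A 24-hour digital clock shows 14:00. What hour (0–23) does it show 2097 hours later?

2097 = 87·24 + 9, so 2097 mod 24 = 9.
(14 + 9) mod 24 = 23.

23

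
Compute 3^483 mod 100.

Square-and-reduce mod 100: 3^1≡3, 3^2≡9, 3^4≡81, 3^8≡61, 3^16≡21, 3^32≡41, 3^64≡81, 3^128≡61, 3^256≡21.
Since 483 = 1 + 2 + 32 + 64 + 128 + 256 in binary, 3^483 ≡ 3·9·41·81·61·21 ≡ 27 (mod 100).

27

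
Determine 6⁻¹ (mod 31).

26

6·26 = 156 = 5·31 + 1, so 6⁻¹ ≡ 26 (mod 31).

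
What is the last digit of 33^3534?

9

The units digit of 33^n cycles with period 4: 3, 9, 7, 1, …
3534 mod 4 = 2, so the last digit matches 3^2 = 9.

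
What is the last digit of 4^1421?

The units digit of 4^n cycles with period 2: 4, 6, …
1421 mod 2 = 1, so the last digit matches 4^1 = 4.

4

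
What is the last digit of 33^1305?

3

The units digit of 33^n cycles with period 4: 3, 9, 7, 1, …
1305 mod 4 = 1, so the last digit matches 3^1 = 3.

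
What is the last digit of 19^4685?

The units digit of 19^n cycles with period 2: 9, 1, …
4685 leaves remainder 1 on division by 2, so 19^4685 ends in 9.

9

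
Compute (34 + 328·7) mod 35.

328·7 = 2296.
2296 = 65·35 + 21, so 2296 mod 35 = 21.
(34 + 21) mod 35 = 20.

20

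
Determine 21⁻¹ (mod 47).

9

21·9 = 189 = 4·47 + 1, so 21⁻¹ ≡ 9 (mod 47).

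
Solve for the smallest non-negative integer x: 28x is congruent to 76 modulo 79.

14

28⁻¹ ≡ 48 (mod 79) because 28·48 = 1344 = 17·79 + 1.
Multiplying both sides by 48: x ≡ 48·76 = 3648 ≡ 14 (mod 79).
Check: 28·14 = 392 = 4·79 + 76.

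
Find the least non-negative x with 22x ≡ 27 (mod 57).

9

22⁻¹ ≡ 13 (mod 57) because 22·13 = 286 = 5·57 + 1.
Multiplying both sides by 13: x ≡ 13·27 = 351 ≡ 9 (mod 57).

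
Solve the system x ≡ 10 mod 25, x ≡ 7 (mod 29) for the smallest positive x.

x ≡ 10 (mod 25) gives x ∈ {10, 35, 60, 85, 110, 135, 160, 185, …}.
The first of these with x mod 29 = 7 is 210.

210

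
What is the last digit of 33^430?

The units digit of 33^n cycles with period 4: 3, 9, 7, 1, …
430 leaves remainder 2 on division by 4, so 33^430 ends in 9.

9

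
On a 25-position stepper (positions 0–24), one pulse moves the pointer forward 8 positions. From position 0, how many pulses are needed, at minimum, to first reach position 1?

25 = 3·8 + 1
8 = 8·1 + 0
Back-substituting gives 8·22 ≡ 1 (mod 25).

22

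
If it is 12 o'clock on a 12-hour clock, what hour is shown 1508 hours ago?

1508 mod 12 = 8 (since 125·12 = 1500).
12 − 8 → 4 on a 12-hour dial.

4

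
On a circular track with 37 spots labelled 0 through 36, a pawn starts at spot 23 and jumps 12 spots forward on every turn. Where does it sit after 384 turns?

6

384·12 = 4608.
4608 − 124·37 = 20, so 4608 ≡ 20 (mod 37).
(23 + 20) mod 37 = 6.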